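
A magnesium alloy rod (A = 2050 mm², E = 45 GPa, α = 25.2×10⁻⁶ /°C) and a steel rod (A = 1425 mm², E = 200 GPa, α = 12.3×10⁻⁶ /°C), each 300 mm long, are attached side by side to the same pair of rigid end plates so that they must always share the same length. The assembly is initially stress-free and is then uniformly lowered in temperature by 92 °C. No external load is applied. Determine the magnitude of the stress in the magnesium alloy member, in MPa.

Equilibrium of a rigid end plate with no external load gives equal and opposite internal forces ±P in the two members. Since α_{magnesium alloy} > α_{steel}, cooling drives the magnesium alloy into tension and the steel into compression.
Equating the net (thermal + elastic) strains gives |α₁ − α₂|·ΔT = P·[1/(A₁E₁) + 1/(A₂E₂)].
|α₁ − α₂|·ΔT = 12.9×10⁻⁶ × 92 = 0.001187.
1/(A₁E₁) + 1/(A₂E₂) = 1/(2050×45×10³) + 1/(1425×200×10³) = 1.435×10⁻⁸ N⁻¹.
P = 0.001187 / 1.435×10⁻⁸ = 82710 N = 82.71 kN.
σ_{magnesium alloy} = P/A₁ = 82710/2050 = 40.35 MPa, tensile.

σ ≈ 40.3 MPa (tensile)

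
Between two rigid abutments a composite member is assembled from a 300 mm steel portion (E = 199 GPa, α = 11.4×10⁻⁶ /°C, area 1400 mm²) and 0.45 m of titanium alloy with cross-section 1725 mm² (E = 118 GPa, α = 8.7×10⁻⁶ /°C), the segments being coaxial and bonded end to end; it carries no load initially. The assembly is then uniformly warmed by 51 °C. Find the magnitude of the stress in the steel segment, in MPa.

If the supports were absent, the total length change would be Σ αᵢΔT Lᵢ = 11.4×10⁻⁶×51×300 + 8.7×10⁻⁶×51×450 = 0.3741 mm.
Since the ends are fixed, an axial force P builds up, equal in every segment, with P · Σ Lᵢ/(AᵢEᵢ) = δ_free.
Σ Lᵢ/(AᵢEᵢ) = 300/(1400×199×10³) + 450/(1725×118×10³) = 3.288×10⁻⁶ mm/N.
P = 0.3741 / 3.288×10⁻⁶ = 113800 N = 113.8 kN, compressive.
σ_{steel} = P / A = 113800 / 1400 = 81.28 MPa.

σ ≈ 81.3 MPa (compressive)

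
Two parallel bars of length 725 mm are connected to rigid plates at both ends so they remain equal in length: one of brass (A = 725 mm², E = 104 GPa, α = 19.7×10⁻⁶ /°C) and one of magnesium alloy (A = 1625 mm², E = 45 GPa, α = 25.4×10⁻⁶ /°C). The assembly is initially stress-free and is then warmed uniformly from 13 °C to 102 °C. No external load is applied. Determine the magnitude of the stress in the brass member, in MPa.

Equilibrium of a rigid end plate with no external load gives equal and opposite internal forces ±P in the two members. Since α_{magnesium alloy} > α_{brass}, heating drives the magnesium alloy into compression and the brass into tension.
Setting the final lengths equal and cancelling L: (α₁ − α₂)ΔT = P/(A₁E₁) + P/(A₂E₂).
|α₁ − α₂|·ΔT = 5.7×10⁻⁶ × 89 = 0.0005073.
1/(A₁E₁) + 1/(A₂E₂) = 1/(725×104×10³) + 1/(1625×45×10³) = 2.694×10⁻⁸ N⁻¹.
So P = 0.0005073 / 2.694×10⁻⁸ = 18.83 kN.
σ_{brass} = P/A₁ = 18830/725 = 25.98 MPa, tensile.

σ ≈ 26 MPa (tensile)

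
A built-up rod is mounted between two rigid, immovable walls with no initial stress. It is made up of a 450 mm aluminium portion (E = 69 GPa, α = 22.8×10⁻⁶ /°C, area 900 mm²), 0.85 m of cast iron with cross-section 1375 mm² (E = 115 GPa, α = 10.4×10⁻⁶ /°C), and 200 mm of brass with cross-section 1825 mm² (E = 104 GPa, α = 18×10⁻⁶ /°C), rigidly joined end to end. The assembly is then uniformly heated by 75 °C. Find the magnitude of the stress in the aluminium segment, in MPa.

With the walls removed the bar would change length by δ_free = Σ αᵢΔT Lᵢ = 22.8×10⁻⁶×75×450 + 10.4×10⁻⁶×75×850 + 18×10⁻⁶×75×200 = 1.703 mm.
Since the ends are fixed, an axial force P builds up, equal in every segment, with P · Σ Lᵢ/(AᵢEᵢ) = δ_free.
Σ Lᵢ/(AᵢEᵢ) = 450/(900×69×10³) + 850/(1375×115×10³) + 200/(1825×104×10³) = 1.368×10⁻⁵ mm/N.
So P = 1.703 / 1.368×10⁻⁵ = 124.5 kN, compressive.
σ_{aluminium} = P / A = 124500 / 900 = 138.3 MPa.

σ ≈ 138 MPa (compressive)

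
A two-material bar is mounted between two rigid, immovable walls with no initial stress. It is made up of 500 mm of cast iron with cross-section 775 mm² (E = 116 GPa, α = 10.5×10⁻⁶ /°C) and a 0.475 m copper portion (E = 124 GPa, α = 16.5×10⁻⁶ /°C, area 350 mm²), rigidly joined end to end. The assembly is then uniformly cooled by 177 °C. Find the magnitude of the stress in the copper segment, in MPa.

Free thermal contraction of the whole bar: Σ αᵢΔT Lᵢ = 10.5×10⁻⁶×177×500 + 16.5×10⁻⁶×177×475 = 2.316 mm.
The walls prevent any net length change, so an axial force P (same in every segment) develops. Compatibility: P · Σ Lᵢ/(AᵢEᵢ) = δ_free.
Σ Lᵢ/(AᵢEᵢ) = 500/(775×116×10³) + 475/(350×124×10³) = 1.651×10⁻⁵ mm/N.
P = 2.316 / 1.651×10⁻⁵ = 140300 N = 140.3 kN, tensile.
σ_{copper} = P / A = 140300 / 350 = 401 MPa.

σ ≈ 401 MPa (tensile)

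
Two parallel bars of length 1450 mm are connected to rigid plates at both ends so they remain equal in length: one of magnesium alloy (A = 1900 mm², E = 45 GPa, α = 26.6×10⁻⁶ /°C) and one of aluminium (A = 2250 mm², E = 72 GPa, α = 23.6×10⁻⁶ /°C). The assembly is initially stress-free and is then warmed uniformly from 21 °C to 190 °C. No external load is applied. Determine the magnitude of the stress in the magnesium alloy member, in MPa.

Equilibrium of a rigid end plate with no external load gives equal and opposite internal forces ±P in the two members. Since α_{magnesium alloy} > α_{aluminium}, heating drives the magnesium alloy into compression and the aluminium into tension.
Setting the final lengths equal and cancelling L: (α₁ − α₂)ΔT = P/(A₁E₁) + P/(A₂E₂).
|α₁ − α₂|·ΔT = 3×10⁻⁶ × 169 = 0.000507.
1/(A₁E₁) + 1/(A₂E₂) = 1/(1900×45×10³) + 1/(2250×72×10³) = 1.787×10⁻⁸ N⁻¹.
P = 0.000507 / 1.787×10⁻⁸ = 28370 N = 28.37 kN.
σ_{magnesium alloy} = P/A₁ = 28370/1900 = 14.93 MPa, compressive.

σ ≈ 14.9 MPa (compressive)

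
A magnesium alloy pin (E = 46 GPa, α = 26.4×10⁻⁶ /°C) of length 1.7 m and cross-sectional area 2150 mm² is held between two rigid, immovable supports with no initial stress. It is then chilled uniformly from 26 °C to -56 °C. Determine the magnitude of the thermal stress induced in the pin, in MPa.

σ ≈ 99.6 MPa (tensile)

With length fixed, the mechanical strain must cancel the thermal strain αΔT = 26.4×10⁻⁶ × 82 = 2164.8×10⁻⁶.
σ = EαΔT = 46×10³ × 26.4×10⁻⁶ × 82 = 99.58 MPa (tensile; the pin is trying to contract).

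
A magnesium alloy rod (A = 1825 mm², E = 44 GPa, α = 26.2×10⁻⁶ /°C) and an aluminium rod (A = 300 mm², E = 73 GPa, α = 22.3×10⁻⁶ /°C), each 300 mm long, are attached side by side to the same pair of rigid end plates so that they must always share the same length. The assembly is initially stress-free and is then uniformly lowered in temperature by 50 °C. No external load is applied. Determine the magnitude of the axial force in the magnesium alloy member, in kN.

P ≈ 3.36 kN (tensile in the magnesium alloy)

Equilibrium of a rigid end plate with no external load gives equal and opposite internal forces ±P in the two members. Since α_{magnesium alloy} > α_{aluminium}, cooling drives the magnesium alloy into tension and the aluminium into compression.
Compatibility of the two members (thermal + elastic change equal): (α₁ − α₂)ΔT = P·[1/(A₁E₁) + 1/(A₂E₂)].
|α₁ − α₂|·ΔT = 3.9×10⁻⁶ × 50 = 0.000195.
1/(A₁E₁) + 1/(A₂E₂) = 1/(1825×44×10³) + 1/(300×73×10³) = 5.812×10⁻⁸ N⁻¹.
So P = 0.000195 / 5.812×10⁻⁸ = 3.355 kN.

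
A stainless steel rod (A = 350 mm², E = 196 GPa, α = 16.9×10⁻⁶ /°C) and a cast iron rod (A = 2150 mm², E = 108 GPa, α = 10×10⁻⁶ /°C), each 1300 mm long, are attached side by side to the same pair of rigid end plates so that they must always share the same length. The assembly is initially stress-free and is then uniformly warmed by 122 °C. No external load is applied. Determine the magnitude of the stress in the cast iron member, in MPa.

σ ≈ 20.7 MPa (tensile)

Both members must finish at the same length. With the larger α, the stainless steel tends to over-expand; the plates restrain it, putting the stainless steel in compression and the cast iron in tension. With no external load the two internal forces are equal and opposite, magnitude P.
Setting the final lengths equal and cancelling L: (α₁ − α₂)ΔT = P/(A₁E₁) + P/(A₂E₂).
|α₁ − α₂|·ΔT = 6.9×10⁻⁶ × 122 = 0.0008418.
1/(A₁E₁) + 1/(A₂E₂) = 1/(350×196×10³) + 1/(2150×108×10³) = 1.888×10⁻⁸ N⁻¹.
P = 0.0008418 / 1.888×10⁻⁸ = 44580 N = 44.58 kN.
σ_{cast iron} = P/A₂ = 44580/2150 = 20.73 MPa, tensile.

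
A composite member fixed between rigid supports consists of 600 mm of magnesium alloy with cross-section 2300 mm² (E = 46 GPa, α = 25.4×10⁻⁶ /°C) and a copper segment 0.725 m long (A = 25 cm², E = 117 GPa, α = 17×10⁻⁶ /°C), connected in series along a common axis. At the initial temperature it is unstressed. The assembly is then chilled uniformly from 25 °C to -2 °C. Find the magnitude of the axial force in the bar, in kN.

P ≈ 91.3 kN (tensile)

Free thermal contraction of the whole bar: Σ αᵢΔT Lᵢ = 25.4×10⁻⁶×27×600 + 17×10⁻⁶×27×725 = 0.7443 mm.
The walls prevent any net length change, so an axial force P (same in every segment) develops. Compatibility: P · Σ Lᵢ/(AᵢEᵢ) = δ_free.
The series flexibility is Σ Lᵢ/(AᵢEᵢ) = 600/(2300×46×10³) + 725/(2500×117×10³) = 8.15×10⁻⁶ mm/N.
P = 0.7443 / 8.15×10⁻⁶ = 91320 N = 91.32 kN, tensile.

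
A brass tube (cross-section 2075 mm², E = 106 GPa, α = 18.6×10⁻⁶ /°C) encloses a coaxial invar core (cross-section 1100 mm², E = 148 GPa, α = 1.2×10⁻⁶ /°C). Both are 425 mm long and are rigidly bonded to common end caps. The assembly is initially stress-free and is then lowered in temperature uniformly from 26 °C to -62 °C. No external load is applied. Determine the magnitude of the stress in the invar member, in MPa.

Both members must finish at the same length. With the larger α, the brass tends to over-contract; the plates restrain it, putting the brass in tension and the invar in compression. With no external load the two internal forces are equal and opposite, magnitude P.
Compatibility of the two members (thermal + elastic change equal): (α₁ − α₂)ΔT = P·[1/(A₁E₁) + 1/(A₂E₂)].
|α₁ − α₂|·ΔT = 17.4×10⁻⁶ × 88 = 0.001531.
1/(A₁E₁) + 1/(A₂E₂) = 1/(2075×106×10³) + 1/(1100×148×10³) = 1.069×10⁻⁸ N⁻¹.
So P = 0.001531 / 1.069×10⁻⁸ = 143.3 kN.
σ_{invar} = P/A₂ = 143300/1100 = 130.2 MPa, compressive.

σ ≈ 130 MPa (compressive)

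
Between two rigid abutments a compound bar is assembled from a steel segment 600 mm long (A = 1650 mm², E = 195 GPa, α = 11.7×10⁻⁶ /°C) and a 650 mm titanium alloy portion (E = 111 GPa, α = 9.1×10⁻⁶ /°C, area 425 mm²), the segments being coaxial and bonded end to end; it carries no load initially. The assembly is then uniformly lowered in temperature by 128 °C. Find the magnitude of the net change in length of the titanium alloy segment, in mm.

With the walls removed the bar would change length by δ_free = Σ αᵢΔT Lᵢ = 11.7×10⁻⁶×128×600 + 9.1×10⁻⁶×128×650 = 1.656 mm.
The walls prevent any net length change, so an axial force P (same in every segment) develops. Compatibility: P · Σ Lᵢ/(AᵢEᵢ) = δ_free.
Σ Lᵢ/(AᵢEᵢ) = 600/(1650×195×10³) + 650/(425×111×10³) = 1.564×10⁻⁵ mm/N.
P = 1.656 / 1.564×10⁻⁵ = 105800 N = 105.8 kN, tensile.
For the titanium alloy segment, free thermal change = 9.1×10⁻⁶×128×650 = 0.7571 mm and elastic change from P = 105800×650/(425×111×10³) = 1.458 mm; these oppose, so the net change is 0.701 mm (segment lengthens).

|ΔL| ≈ 0.701 mm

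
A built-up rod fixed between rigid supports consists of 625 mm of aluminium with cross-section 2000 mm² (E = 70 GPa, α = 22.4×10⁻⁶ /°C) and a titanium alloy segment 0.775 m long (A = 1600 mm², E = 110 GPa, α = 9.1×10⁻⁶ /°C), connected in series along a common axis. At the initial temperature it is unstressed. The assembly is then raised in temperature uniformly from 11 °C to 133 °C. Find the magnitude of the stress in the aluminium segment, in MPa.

σ ≈ 145 MPa (compressive)

With the walls removed the bar would change length by δ_free = Σ αᵢΔT Lᵢ = 22.4×10⁻⁶×122×625 + 9.1×10⁻⁶×122×775 = 2.568 mm.
Since the ends are fixed, an axial force P builds up, equal in every segment, with P · Σ Lᵢ/(AᵢEᵢ) = δ_free.
The series flexibility is Σ Lᵢ/(AᵢEᵢ) = 625/(2000×70×10³) + 775/(1600×110×10³) = 8.868×10⁻⁶ mm/N.
So P = 2.568 / 8.868×10⁻⁶ = 289.6 kN, compressive.
σ_{aluminium} = P / A = 289600 / 2000 = 144.8 MPa.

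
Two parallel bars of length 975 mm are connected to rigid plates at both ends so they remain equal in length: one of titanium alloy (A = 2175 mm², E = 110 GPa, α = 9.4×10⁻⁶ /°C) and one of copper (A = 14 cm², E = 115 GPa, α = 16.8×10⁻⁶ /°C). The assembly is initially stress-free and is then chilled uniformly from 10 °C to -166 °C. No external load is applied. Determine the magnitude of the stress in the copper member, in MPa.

σ ≈ 89.5 MPa (tensile)

Equilibrium of a rigid end plate with no external load gives equal and opposite internal forces ±P in the two members. Since α_{copper} > α_{titanium alloy}, cooling drives the copper into tension and the titanium alloy into compression.
Equating the net (thermal + elastic) strains gives |α₁ − α₂|·ΔT = P·[1/(A₁E₁) + 1/(A₂E₂)].
|α₁ − α₂|·ΔT = 7.4×10⁻⁶ × 176 = 0.001302.
1/(A₁E₁) + 1/(A₂E₂) = 1/(2175×110×10³) + 1/(1400×115×10³) = 1.039×10⁻⁸ N⁻¹.
P = 0.001302 / 1.039×10⁻⁸ = 125300 N = 125.3 kN.
σ_{copper} = P/A₂ = 125300/1400 = 89.53 MPa, tensile.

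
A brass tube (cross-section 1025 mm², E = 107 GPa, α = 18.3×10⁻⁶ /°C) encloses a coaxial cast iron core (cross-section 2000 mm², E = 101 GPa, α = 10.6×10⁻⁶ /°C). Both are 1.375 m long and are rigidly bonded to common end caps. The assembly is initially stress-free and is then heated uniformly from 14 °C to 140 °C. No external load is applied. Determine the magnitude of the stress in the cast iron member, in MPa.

The brass has the larger α, so on heating it would change length more than the cast iron if both were free. The rigid plates force a common final length, so the brass is put into compression and the cast iron into tension, with equal and opposite forces P (no external load).
Setting the final lengths equal and cancelling L: (α₁ − α₂)ΔT = P/(A₁E₁) + P/(A₂E₂).
|α₁ − α₂|·ΔT = 7.7×10⁻⁶ × 126 = 0.0009702.
1/(A₁E₁) + 1/(A₂E₂) = 1/(1025×107×10³) + 1/(2000×101×10³) = 1.407×10⁻⁸ N⁻¹.
P = 0.0009702 / 1.407×10⁻⁸ = 68960 N = 68.96 kN.
σ_{cast iron} = P/A₂ = 68960/2000 = 34.48 MPa, tensile.

σ ≈ 34.5 MPa (tensile)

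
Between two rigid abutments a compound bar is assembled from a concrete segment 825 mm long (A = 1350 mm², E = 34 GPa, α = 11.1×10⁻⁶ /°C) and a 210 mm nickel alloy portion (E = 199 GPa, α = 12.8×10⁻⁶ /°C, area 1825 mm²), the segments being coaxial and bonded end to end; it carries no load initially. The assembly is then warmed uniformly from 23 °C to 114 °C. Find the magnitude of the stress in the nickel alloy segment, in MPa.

σ ≈ 31.8 MPa (compressive)

Free thermal expansion of the whole bar: Σ αᵢΔT Lᵢ = 11.1×10⁻⁶×91×825 + 12.8×10⁻⁶×91×210 = 1.078 mm.
Since the ends are fixed, an axial force P builds up, equal in every segment, with P · Σ Lᵢ/(AᵢEᵢ) = δ_free.
Σ Lᵢ/(AᵢEᵢ) = 825/(1350×34×10³) + 210/(1825×199×10³) = 1.855×10⁻⁵ mm/N.
P = 1.078 / 1.855×10⁻⁵ = 58100 N = 58.1 kN, compressive.
σ_{nickel alloy} = P / A = 58100 / 1825 = 31.84 MPa.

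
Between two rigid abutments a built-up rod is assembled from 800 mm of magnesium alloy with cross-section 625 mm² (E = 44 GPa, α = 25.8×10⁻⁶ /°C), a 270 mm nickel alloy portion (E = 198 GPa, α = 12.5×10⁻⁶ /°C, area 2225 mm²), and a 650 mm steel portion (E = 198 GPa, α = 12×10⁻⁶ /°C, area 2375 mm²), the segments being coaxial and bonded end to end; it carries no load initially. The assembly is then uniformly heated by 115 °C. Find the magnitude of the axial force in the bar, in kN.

With the walls removed the bar would change length by δ_free = Σ αᵢΔT Lᵢ = 25.8×10⁻⁶×115×800 + 12.5×10⁻⁶×115×270 + 12×10⁻⁶×115×650 = 3.659 mm.
The walls prevent any net length change, so an axial force P (same in every segment) develops. Compatibility: P · Σ Lᵢ/(AᵢEᵢ) = δ_free.
The series flexibility is Σ Lᵢ/(AᵢEᵢ) = 800/(625×44×10³) + 270/(2225×198×10³) + 650/(2375×198×10³) = 3.109×10⁻⁵ mm/N.
Hence P = δ_free / Σ(L/AE) = 3.659/3.109×10⁻⁵ = 117.7 kN (compressive).

P ≈ 118 kN (compressive)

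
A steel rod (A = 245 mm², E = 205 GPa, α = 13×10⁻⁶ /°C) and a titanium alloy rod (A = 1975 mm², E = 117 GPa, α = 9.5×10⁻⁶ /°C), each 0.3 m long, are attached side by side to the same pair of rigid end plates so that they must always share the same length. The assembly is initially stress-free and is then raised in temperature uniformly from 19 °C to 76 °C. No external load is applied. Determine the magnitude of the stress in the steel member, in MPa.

σ ≈ 33.6 MPa (compressive)

Both members must finish at the same length. With the larger α, the steel tends to over-expand; the plates restrain it, putting the steel in compression and the titanium alloy in tension. With no external load the two internal forces are equal and opposite, magnitude P.
Setting the final lengths equal and cancelling L: (α₁ − α₂)ΔT = P/(A₁E₁) + P/(A₂E₂).
|α₁ − α₂|·ΔT = 3.5×10⁻⁶ × 57 = 0.0001995.
1/(A₁E₁) + 1/(A₂E₂) = 1/(245×205×10³) + 1/(1975×117×10³) = 2.424×10⁻⁸ N⁻¹.
So P = 0.0001995 / 2.424×10⁻⁸ = 8.231 kN.
σ_{steel} = P/A₁ = 8231/245 = 33.6 MPa, compressive.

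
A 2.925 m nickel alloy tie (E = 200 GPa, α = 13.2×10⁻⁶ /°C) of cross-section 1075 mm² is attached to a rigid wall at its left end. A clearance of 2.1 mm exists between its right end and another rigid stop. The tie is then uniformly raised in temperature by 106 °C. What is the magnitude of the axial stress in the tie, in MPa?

Unrestrained expansion: δ_free = αΔT L = 13.2×10⁻⁶ × 106 × 2925 = 4.093 mm.
This exceeds the 2.1 mm gap, so the wall pushes back. The portion of expansion that must be recovered elastically is δ_free − gap = 4.093 − 2.1 = 1.993 mm.
That suppressed elongation corresponds to σ = E·Δ/L = 200×10³ × 1.993/2925 = 136.3 MPa.

σ ≈ 136 MPa (compressive)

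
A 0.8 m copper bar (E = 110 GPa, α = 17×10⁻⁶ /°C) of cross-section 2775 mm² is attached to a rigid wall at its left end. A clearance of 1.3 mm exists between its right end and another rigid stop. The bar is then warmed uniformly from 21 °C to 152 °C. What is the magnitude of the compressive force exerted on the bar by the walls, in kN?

Free thermal elongation = αΔT L = 17×10⁻⁶ × 131 × 800 = 1.782 mm.
This exceeds the 1.3 mm gap, so the wall pushes back. The portion of expansion that must be recovered elastically is δ_free − gap = 1.782 − 1.3 = 0.4816 mm.
So σ = E(δ_free − g)/L = 110×10³ × 0.4816/800 = 66.22 MPa.
P = σA = 66.22 × 2775 = 183.8 kN.

P ≈ 184 kN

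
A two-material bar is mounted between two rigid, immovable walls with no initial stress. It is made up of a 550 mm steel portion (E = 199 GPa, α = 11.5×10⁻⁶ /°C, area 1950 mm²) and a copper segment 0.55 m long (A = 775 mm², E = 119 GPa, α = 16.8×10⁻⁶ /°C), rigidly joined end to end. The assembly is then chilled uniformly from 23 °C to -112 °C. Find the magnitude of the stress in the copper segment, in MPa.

σ ≈ 367 MPa (tensile)

Free thermal contraction of the whole bar: Σ αᵢΔT Lᵢ = 11.5×10⁻⁶×135×550 + 16.8×10⁻⁶×135×550 = 2.101 mm.
The walls prevent any net length change, so an axial force P (same in every segment) develops. Compatibility: P · Σ Lᵢ/(AᵢEᵢ) = δ_free.
The series flexibility is Σ Lᵢ/(AᵢEᵢ) = 550/(1950×199×10³) + 550/(775×119×10³) = 7.381×10⁻⁶ mm/N.
So P = 2.101 / 7.381×10⁻⁶ = 284.7 kN, tensile.
σ_{copper} = P / A = 284700 / 775 = 367.3 MPa.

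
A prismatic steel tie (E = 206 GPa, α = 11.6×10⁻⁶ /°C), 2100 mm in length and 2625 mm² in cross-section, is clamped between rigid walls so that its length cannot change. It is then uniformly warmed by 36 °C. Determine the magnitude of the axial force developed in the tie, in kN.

With zero net strain, σ = E·αΔT = 206 GPa × 11.6×10⁻⁶ × 36 = 86.03 MPa.
Then P = σA = 86.03 × 2625 mm² = 225.8 kN, compressive.

P ≈ 226 kN (compressive)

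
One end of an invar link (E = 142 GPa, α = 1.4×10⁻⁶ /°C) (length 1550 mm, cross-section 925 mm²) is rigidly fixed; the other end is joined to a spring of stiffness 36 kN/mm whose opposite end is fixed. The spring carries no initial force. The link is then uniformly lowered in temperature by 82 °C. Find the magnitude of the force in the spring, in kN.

P ≈ 4.5 kN

The unrestrained thermal change is αΔT L = 1.4×10⁻⁶ × 82 × 1550 = 0.1779 mm.
With a force P in the spring, the elastic change of the link is PL/(AE) and that of the spring is P/k; compatibility requires their sum to equal δ_free.
So P = δ_free / [L/(AE) + 1/k] = 0.1779 / [ 1550/(925×142×10³) + 1/(36×10³) ].
P = 0.1779 / 3.958×10⁻⁵ = 4496 N.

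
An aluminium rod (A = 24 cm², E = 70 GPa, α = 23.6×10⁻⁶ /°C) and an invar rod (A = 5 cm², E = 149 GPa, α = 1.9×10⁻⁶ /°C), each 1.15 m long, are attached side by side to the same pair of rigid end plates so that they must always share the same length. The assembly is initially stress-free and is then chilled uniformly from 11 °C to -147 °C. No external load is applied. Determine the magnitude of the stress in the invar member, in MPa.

Equilibrium of a rigid end plate with no external load gives equal and opposite internal forces ±P in the two members. Since α_{aluminium} > α_{invar}, cooling drives the aluminium into tension and the invar into compression.
Compatibility of the two members (thermal + elastic change equal): (α₁ − α₂)ΔT = P·[1/(A₁E₁) + 1/(A₂E₂)].
|α₁ − α₂|·ΔT = 21.7×10⁻⁶ × 158 = 0.003429.
1/(A₁E₁) + 1/(A₂E₂) = 1/(2400×70×10³) + 1/(500×149×10³) = 1.938×10⁻⁸ N⁻¹.
So P = 0.003429 / 1.938×10⁻⁸ = 177 kN.
σ_{invar} = P/A₂ = 177000/500 = 353.9 MPa, compressive.

σ ≈ 354 MPa (compressive)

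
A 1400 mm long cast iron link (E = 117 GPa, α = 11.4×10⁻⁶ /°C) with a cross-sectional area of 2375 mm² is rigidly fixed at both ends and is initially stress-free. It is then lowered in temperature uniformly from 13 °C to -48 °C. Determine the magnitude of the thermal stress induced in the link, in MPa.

σ ≈ 81.4 MPa (tensile)

The supports are rigid, so the total axial strain is zero. The restrained thermal strain is ε = αΔT = 11.4×10⁻⁶ × 61 = 695.4×10⁻⁶.
The stress required to suppress this strain is σ = Eε = 117×10³ × 695.4×10⁻⁶ = 81.36 MPa, tensile since the link is trying to contract.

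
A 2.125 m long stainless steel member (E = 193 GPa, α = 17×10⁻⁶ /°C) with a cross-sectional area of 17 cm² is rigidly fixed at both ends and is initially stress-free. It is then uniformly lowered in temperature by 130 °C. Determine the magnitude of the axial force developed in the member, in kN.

P ≈ 725 kN (tensile)

With zero net strain, σ = E·αΔT = 193 GPa × 17×10⁻⁶ × 130 = 426.5 MPa.
Axial force P = σA = 426.5 × 1700 = 725100 N = 725.1 kN, tensile.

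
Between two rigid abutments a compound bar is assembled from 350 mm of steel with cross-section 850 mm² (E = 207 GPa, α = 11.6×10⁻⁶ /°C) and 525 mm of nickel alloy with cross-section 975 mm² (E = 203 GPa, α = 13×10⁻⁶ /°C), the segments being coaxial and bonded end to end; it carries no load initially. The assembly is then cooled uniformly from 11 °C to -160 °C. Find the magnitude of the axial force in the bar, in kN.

P ≈ 401 kN (tensile)

Free thermal contraction of the whole bar: Σ αᵢΔT Lᵢ = 11.6×10⁻⁶×171×350 + 13×10⁻⁶×171×525 = 1.861 mm.
The walls prevent any net length change, so an axial force P (same in every segment) develops. Compatibility: P · Σ Lᵢ/(AᵢEᵢ) = δ_free.
Σ Lᵢ/(AᵢEᵢ) = 350/(850×207×10³) + 525/(975×203×10³) = 4.642×10⁻⁶ mm/N.
So P = 1.861 / 4.642×10⁻⁶ = 401 kN, tensile.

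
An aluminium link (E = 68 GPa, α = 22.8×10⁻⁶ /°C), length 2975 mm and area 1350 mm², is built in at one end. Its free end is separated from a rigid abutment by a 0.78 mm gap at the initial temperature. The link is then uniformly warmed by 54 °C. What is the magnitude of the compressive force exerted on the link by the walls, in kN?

P ≈ 89 kN

Free thermal elongation = αΔT L = 22.8×10⁻⁶ × 54 × 2975 = 3.663 mm.
The gap closes (δ_free > 0.78 mm) and the wall then resists a further 3.663 − 0.78 = 2.883 mm of expansion.
That suppressed elongation corresponds to σ = E·Δ/L = 68×10³ × 2.883/2975 = 65.89 MPa.
Force on the wall = σA = 65.89 × 1350 mm² = 88.96 kN.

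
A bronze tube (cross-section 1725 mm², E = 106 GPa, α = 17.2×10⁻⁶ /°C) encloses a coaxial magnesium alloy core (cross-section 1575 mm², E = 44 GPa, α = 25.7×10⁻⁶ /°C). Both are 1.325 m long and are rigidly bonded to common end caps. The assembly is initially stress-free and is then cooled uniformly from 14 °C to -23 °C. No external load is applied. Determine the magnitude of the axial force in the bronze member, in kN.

Equilibrium of a rigid end plate with no external load gives equal and opposite internal forces ±P in the two members. Since α_{magnesium alloy} > α_{bronze}, cooling drives the magnesium alloy into tension and the bronze into compression.
Equating the net (thermal + elastic) strains gives |α₁ − α₂|·ΔT = P·[1/(A₁E₁) + 1/(A₂E₂)].
|α₁ − α₂|·ΔT = 8.5×10⁻⁶ × 37 = 0.0003145.
1/(A₁E₁) + 1/(A₂E₂) = 1/(1725×106×10³) + 1/(1575×44×10³) = 1.99×10⁻⁸ N⁻¹.
So P = 0.0003145 / 1.99×10⁻⁸ = 15.8 kN.

P ≈ 15.8 kN (compressive in the bronze)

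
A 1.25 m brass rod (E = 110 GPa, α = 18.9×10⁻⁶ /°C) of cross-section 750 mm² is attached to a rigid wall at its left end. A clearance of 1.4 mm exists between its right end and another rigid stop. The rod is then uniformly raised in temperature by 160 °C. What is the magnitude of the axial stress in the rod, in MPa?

σ ≈ 209 MPa (compressive)

If the wall were absent the rod would grow by αΔT L = 18.9×10⁻⁶ × 160 × 1250 = 3.78 mm.
The gap closes (δ_free > 1.4 mm) and the wall then resists a further 3.78 − 1.4 = 2.38 mm of expansion.
That suppressed elongation corresponds to σ = E·Δ/L = 110×10³ × 2.38/1250 = 209.4 MPa.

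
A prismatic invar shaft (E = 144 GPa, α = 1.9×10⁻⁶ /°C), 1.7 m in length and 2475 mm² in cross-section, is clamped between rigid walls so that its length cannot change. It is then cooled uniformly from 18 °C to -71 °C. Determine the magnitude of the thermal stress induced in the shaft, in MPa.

The supports are rigid, so the total axial strain is zero. The restrained thermal strain is ε = αΔT = 1.9×10⁻⁶ × 89 = 169.1×10⁻⁶.
Hence σ = E·αΔT = 144×10³ × 169.1×10⁻⁶ = 24.35 MPa, tensile.

σ ≈ 24.4 MPa (tensile)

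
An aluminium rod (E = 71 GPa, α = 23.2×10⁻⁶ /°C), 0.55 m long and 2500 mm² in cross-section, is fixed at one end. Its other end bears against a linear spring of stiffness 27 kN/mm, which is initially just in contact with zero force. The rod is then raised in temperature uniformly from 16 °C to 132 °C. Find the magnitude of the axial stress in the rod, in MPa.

If the spring were absent the rod would lengthen by αΔT L = 23.2×10⁻⁶ × 116 × 550 = 1.48 mm.
Let P be the compressive force at the spring. The rod shortens elastically by PL/(AE) and the spring compresses by P/k; together these equal δ_free.
So P = δ_free / [L/(AE) + 1/k] = 1.48 / [ 550/(2500×71×10³) + 1/(27×10³) ].
P = 1.48 / 4.014×10⁻⁵ = 36880 N.
σ = P/A = 36880/2500 = 14.75 MPa.

σ ≈ 14.8 MPa (compressive)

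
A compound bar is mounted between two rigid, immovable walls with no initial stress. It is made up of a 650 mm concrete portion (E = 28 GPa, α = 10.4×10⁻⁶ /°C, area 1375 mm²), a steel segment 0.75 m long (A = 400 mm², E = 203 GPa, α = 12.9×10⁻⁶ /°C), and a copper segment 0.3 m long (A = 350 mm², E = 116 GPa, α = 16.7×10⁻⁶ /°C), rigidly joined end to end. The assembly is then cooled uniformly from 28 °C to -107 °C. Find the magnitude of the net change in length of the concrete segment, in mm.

With the walls removed the bar would change length by δ_free = Σ αᵢΔT Lᵢ = 10.4×10⁻⁶×135×650 + 12.9×10⁻⁶×135×750 + 16.7×10⁻⁶×135×300 = 2.895 mm.
The rigid supports impose zero overall length change; the single axial force P common to all segments must satisfy P Σ Lᵢ/(AᵢEᵢ) = δ_free.
Σ Lᵢ/(AᵢEᵢ) = 650/(1375×28×10³) + 750/(400×203×10³) + 300/(350×116×10³) = 3.351×10⁻⁵ mm/N.
So P = 2.895 / 3.351×10⁻⁵ = 86.4 kN, tensile.
For the concrete segment, free thermal change = 10.4×10⁻⁶×135×650 = 0.9126 mm and elastic change from P = 86400×650/(1375×28×10³) = 1.459 mm; these oppose, so the net change is 0.546 mm (segment lengthens).

|ΔL| ≈ 0.546 mm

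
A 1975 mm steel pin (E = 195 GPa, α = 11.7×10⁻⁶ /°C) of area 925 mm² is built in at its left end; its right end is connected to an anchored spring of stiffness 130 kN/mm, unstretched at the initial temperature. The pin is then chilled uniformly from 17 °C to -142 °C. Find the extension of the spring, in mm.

δ ≈ 1.52 mm

If the spring were absent the pin would shorten by αΔT L = 11.7×10⁻⁶ × 159 × 1975 = 3.674 mm.
Let P be the tensile force in the spring. The pin extends elastically by PL/(AE) and the spring stretches by P/k; together these equal δ_free.
P [ L/(AE) + 1/k ] = δ_free → P [ 1975/(925×195×10³) + 1/(130×10³) ] = 3.674.
P = 3.674 / 1.864×10⁻⁵ = 197100 N.
Spring extension = P/k = 197100/(130×10³) = 1.516 mm.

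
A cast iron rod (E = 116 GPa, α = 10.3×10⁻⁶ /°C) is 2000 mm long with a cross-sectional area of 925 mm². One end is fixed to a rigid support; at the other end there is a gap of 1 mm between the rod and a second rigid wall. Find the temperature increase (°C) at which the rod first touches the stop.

ΔT ≈ 48.5 °C

Contact occurs when the free expansion equals the gap: αΔT L = 1 mm.
ΔT = 1 / (10.3×10⁻⁶ × 2000) = 48.54 °C.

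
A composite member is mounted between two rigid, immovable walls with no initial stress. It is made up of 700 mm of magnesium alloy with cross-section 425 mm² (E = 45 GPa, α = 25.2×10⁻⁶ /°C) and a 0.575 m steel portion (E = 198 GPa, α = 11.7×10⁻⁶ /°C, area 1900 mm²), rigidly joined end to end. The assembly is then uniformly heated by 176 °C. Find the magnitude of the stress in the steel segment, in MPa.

σ ≈ 59.2 MPa (compressive)

Free thermal expansion of the whole bar: Σ αᵢΔT Lᵢ = 25.2×10⁻⁶×176×700 + 11.7×10⁻⁶×176×575 = 4.289 mm.
The rigid supports impose zero overall length change; the single axial force P common to all segments must satisfy P Σ Lᵢ/(AᵢEᵢ) = δ_free.
Σ Lᵢ/(AᵢEᵢ) = 700/(425×45×10³) + 575/(1900×198×10³) = 3.813×10⁻⁵ mm/N.
P = 4.289 / 3.813×10⁻⁵ = 112500 N = 112.5 kN, compressive.
σ_{steel} = P / A = 112500 / 1900 = 59.2 MPa.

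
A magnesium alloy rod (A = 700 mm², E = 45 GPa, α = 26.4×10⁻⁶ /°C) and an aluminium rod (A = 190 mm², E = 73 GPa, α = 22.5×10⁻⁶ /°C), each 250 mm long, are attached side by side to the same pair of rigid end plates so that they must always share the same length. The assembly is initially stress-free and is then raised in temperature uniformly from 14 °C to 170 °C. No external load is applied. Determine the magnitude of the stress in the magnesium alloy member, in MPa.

The magnesium alloy has the larger α, so on heating it would change length more than the aluminium if both were free. The rigid plates force a common final length, so the magnesium alloy is put into compression and the aluminium into tension, with equal and opposite forces P (no external load).
Equating the net (thermal + elastic) strains gives |α₁ − α₂|·ΔT = P·[1/(A₁E₁) + 1/(A₂E₂)].
|α₁ − α₂|·ΔT = 3.9×10⁻⁶ × 156 = 0.0006084.
1/(A₁E₁) + 1/(A₂E₂) = 1/(700×45×10³) + 1/(190×73×10³) = 1.038×10⁻⁷ N⁻¹.
P = 0.0006084 / 1.038×10⁻⁷ = 5859 N = 5.859 kN.
σ_{magnesium alloy} = P/A₁ = 5859/700 = 8.37 MPa, compressive.

σ ≈ 8.37 MPa (compressive)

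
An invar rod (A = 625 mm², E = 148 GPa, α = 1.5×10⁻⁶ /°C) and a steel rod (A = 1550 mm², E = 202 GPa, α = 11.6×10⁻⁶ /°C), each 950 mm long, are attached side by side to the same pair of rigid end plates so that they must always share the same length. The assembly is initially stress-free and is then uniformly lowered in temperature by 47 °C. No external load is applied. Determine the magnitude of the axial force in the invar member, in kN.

Equilibrium of a rigid end plate with no external load gives equal and opposite internal forces ±P in the two members. Since α_{steel} > α_{invar}, cooling drives the steel into tension and the invar into compression.
Equating the net (thermal + elastic) strains gives |α₁ − α₂|·ΔT = P·[1/(A₁E₁) + 1/(A₂E₂)].
|α₁ − α₂|·ΔT = 10.1×10⁻⁶ × 47 = 0.0004747.
1/(A₁E₁) + 1/(A₂E₂) = 1/(625×148×10³) + 1/(1550×202×10³) = 1.4×10⁻⁸ N⁻¹.
P = 0.0004747 / 1.4×10⁻⁸ = 33900 N = 33.9 kN.

P ≈ 33.9 kN (compressive in the invar)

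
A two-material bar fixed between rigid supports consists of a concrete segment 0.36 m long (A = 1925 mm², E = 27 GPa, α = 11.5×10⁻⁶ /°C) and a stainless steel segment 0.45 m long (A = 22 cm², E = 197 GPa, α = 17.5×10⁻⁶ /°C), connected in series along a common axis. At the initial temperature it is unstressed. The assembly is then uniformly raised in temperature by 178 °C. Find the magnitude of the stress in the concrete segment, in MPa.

Free thermal expansion of the whole bar: Σ αᵢΔT Lᵢ = 11.5×10⁻⁶×178×360 + 17.5×10⁻⁶×178×450 = 2.139 mm.
The walls prevent any net length change, so an axial force P (same in every segment) develops. Compatibility: P · Σ Lᵢ/(AᵢEᵢ) = δ_free.
The series flexibility is Σ Lᵢ/(AᵢEᵢ) = 360/(1925×27×10³) + 450/(2200×197×10³) = 7.965×10⁻⁶ mm/N.
So P = 2.139 / 7.965×10⁻⁶ = 268.5 kN, compressive.
σ_{concrete} = P / A = 268500 / 1925 = 139.5 MPa.

σ ≈ 139 MPa (compressive)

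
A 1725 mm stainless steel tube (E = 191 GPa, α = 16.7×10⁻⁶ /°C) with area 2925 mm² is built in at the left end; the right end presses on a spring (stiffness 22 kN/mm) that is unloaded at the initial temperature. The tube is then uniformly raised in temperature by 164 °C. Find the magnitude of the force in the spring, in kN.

If the spring were absent the tube would lengthen by αΔT L = 16.7×10⁻⁶ × 164 × 1725 = 4.724 mm.
Let P be the compressive force at the spring. The tube shortens elastically by PL/(AE) and the spring compresses by P/k; together these equal δ_free.
P [ L/(AE) + 1/k ] = δ_free → P [ 1725/(2925×191×10³) + 1/(22×10³) ] = 4.724.
P = 4.724 / 4.854×10⁻⁵ = 97330 N.

P ≈ 97.3 kN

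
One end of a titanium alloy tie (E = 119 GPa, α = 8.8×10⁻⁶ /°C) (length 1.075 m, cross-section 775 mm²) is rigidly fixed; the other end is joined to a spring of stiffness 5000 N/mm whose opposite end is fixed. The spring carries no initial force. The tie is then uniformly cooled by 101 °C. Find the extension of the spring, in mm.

If the spring were absent the tie would shorten by αΔT L = 8.8×10⁻⁶ × 101 × 1075 = 0.9555 mm.
Let P be the tensile force in the spring. The tie extends elastically by PL/(AE) and the spring stretches by P/k; together these equal δ_free.
P [ L/(AE) + 1/k ] = δ_free → P [ 1075/(775×119×10³) + 1/(5000) ] = 0.9555.
P = 0.9555 / 0.0002117 = 4514 N.
Spring extension = P/k = 4514/(5000) = 0.9028 mm.

δ ≈ 0.903 mm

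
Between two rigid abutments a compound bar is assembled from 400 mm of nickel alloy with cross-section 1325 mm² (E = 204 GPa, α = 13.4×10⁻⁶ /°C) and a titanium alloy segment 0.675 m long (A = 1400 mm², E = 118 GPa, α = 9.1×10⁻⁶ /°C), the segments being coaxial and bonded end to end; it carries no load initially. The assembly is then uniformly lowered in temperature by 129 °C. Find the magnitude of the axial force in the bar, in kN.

Free thermal contraction of the whole bar: Σ αᵢΔT Lᵢ = 13.4×10⁻⁶×129×400 + 9.1×10⁻⁶×129×675 = 1.484 mm.
The walls prevent any net length change, so an axial force P (same in every segment) develops. Compatibility: P · Σ Lᵢ/(AᵢEᵢ) = δ_free.
Σ Lᵢ/(AᵢEᵢ) = 400/(1325×204×10³) + 675/(1400×118×10³) = 5.566×10⁻⁶ mm/N.
P = 1.484 / 5.566×10⁻⁶ = 266600 N = 266.6 kN, tensile.

P ≈ 267 kN (tensile)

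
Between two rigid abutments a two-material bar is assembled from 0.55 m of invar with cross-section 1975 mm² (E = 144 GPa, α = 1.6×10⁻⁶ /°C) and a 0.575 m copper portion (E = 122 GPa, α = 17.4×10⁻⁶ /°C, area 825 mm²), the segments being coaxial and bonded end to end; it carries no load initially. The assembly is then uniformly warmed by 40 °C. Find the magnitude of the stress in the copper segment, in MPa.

σ ≈ 69 MPa (compressive)

Free thermal expansion of the whole bar: Σ αᵢΔT Lᵢ = 1.6×10⁻⁶×40×550 + 17.4×10⁻⁶×40×575 = 0.4354 mm.
The walls prevent any net length change, so an axial force P (same in every segment) develops. Compatibility: P · Σ Lᵢ/(AᵢEᵢ) = δ_free.
The series flexibility is Σ Lᵢ/(AᵢEᵢ) = 550/(1975×144×10³) + 575/(825×122×10³) = 7.647×10⁻⁶ mm/N.
So P = 0.4354 / 7.647×10⁻⁶ = 56.94 kN, compressive.
σ_{copper} = P / A = 56940 / 825 = 69.02 MPa.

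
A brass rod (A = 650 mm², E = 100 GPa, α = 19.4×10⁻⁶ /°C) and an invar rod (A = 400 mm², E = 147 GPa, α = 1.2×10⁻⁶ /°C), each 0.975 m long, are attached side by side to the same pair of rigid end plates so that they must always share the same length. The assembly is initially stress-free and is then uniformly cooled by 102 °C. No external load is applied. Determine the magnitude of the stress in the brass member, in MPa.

σ ≈ 88.2 MPa (tensile)

The brass has the larger α, so on cooling it would change length more than the invar if both were free. The rigid plates force a common final length, so the brass is put into tension and the invar into compression, with equal and opposite forces P (no external load).
Equating the net (thermal + elastic) strains gives |α₁ − α₂|·ΔT = P·[1/(A₁E₁) + 1/(A₂E₂)].
|α₁ − α₂|·ΔT = 18.2×10⁻⁶ × 102 = 0.001856.
1/(A₁E₁) + 1/(A₂E₂) = 1/(650×100×10³) + 1/(400×147×10³) = 3.239×10⁻⁸ N⁻¹.
P = 0.001856 / 3.239×10⁻⁸ = 57310 N = 57.31 kN.
σ_{brass} = P/A₁ = 57310/650 = 88.17 MPa, tensile.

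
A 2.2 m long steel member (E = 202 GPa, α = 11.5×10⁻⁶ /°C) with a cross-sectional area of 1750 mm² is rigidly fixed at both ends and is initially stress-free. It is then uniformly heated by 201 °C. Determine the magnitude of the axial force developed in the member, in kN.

With zero net strain, σ = E·αΔT = 202 GPa × 11.5×10⁻⁶ × 201 = 466.9 MPa.
P = AEαΔT = 1750 × 202×10³ × 11.5×10⁻⁶ × 201 = 817.1 kN (compressive).

P ≈ 817 kN (compressive)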